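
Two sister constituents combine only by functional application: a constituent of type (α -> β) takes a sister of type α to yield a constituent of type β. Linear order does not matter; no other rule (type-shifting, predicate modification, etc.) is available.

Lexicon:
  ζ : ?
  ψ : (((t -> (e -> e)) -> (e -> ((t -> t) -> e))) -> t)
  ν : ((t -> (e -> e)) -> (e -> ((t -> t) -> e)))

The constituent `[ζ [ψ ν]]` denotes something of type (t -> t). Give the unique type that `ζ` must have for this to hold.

(t -> (t -> t))

At [ζ [ψ ν]] (required: (t -> t)): [ψ ν] is t, which is not a function with range (t -> t); hence ζ is the functor — type (t -> (t -> t)).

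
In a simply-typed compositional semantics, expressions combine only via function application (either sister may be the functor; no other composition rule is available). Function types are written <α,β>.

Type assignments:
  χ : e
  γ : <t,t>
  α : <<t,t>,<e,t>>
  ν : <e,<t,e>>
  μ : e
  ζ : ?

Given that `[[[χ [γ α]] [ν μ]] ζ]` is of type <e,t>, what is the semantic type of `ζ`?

<e,<e,t>>

[[[χ [γ α]] [ν μ]] ζ] must have type <e,t>. The sister [[χ [γ α]] [ν μ]] has type e; that is not a function onto <e,t>, so ζ must be the functor, of type <e,<e,t>>.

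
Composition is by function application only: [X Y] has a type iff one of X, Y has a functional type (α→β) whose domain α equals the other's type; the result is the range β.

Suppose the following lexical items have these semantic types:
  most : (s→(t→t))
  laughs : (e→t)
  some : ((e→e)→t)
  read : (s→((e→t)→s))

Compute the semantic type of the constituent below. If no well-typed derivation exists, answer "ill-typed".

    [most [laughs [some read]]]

ill-typed

At [some read]: neither ((e→e)→t) nor (s→((e→t)→s)) can take the other as argument; the node is ill-typed.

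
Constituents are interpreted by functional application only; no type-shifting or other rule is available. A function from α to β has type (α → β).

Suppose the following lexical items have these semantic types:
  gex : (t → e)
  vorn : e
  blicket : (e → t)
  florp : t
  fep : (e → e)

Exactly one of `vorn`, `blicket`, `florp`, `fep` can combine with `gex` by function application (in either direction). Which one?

florp

vorn : e — no; gex wants t, and vorn wants nothing (atomic).
blicket : (e → t) — no; gex wants t, and blicket wants e.
florp — combines: gex : (t → e) takes florp : t as argument, giving e.
fep : (e → e) — no; gex wants t, and fep wants e.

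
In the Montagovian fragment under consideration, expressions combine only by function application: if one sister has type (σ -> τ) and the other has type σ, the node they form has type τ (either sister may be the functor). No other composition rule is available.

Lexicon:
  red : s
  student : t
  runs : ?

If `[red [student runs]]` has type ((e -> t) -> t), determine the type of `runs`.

[red [student runs]] is required to be ((e -> t) -> t). red : s cannot yield ((e -> t) -> t) as functor, so [student runs] : (s -> ((e -> t) -> t)).
[student runs] is required to be (s -> ((e -> t) -> t)). student : t cannot yield (s -> ((e -> t) -> t)) as functor, so runs : (t -> (s -> ((e -> t) -> t))).

(t -> (s -> ((e -> t) -> t)))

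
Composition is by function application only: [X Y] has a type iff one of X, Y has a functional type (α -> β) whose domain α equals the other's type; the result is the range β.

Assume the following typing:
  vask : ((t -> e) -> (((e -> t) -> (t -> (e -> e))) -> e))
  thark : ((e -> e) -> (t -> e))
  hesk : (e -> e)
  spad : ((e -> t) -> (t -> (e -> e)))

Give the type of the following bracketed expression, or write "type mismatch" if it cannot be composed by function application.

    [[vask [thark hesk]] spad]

e

At [thark hesk], thark : ((e -> e) -> (t -> e)) takes hesk : (e -> e), giving (t -> e).
At [vask [thark hesk]], vask : ((t -> e) -> (((e -> t) -> (t -> (e -> e))) -> e)) takes [thark hesk] : (t -> e), giving (((e -> t) -> (t -> (e -> e))) -> e).
At [[vask [thark hesk]] spad], [vask [thark hesk]] : (((e -> t) -> (t -> (e -> e))) -> e) takes spad : ((e -> t) -> (t -> (e -> e))), giving e.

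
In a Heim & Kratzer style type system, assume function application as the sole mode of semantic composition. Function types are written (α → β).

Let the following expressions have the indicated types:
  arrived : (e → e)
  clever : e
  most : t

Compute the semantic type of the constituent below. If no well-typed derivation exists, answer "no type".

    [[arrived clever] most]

[arrived clever] — arrived of type (e → e) combines with clever of type e: type e.
At [[arrived clever] most]: neither e nor t can take the other as argument; the node is ill-typed.

no type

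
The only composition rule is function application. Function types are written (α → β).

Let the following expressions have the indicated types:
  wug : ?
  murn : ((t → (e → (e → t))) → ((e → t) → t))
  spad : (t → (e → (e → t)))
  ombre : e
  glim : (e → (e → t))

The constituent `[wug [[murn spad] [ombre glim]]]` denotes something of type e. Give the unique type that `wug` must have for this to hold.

(t → e)

For [wug [[murn spad] [ombre glim]]] to have type e with [[murn spad] [ombre glim]] of type t, wug must be the function: wug : (t → e).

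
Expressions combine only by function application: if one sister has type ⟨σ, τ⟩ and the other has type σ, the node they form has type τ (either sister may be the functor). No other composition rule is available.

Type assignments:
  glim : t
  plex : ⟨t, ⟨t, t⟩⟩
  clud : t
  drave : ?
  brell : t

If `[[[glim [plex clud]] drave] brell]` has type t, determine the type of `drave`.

⟨t, ⟨t, t⟩⟩

For [[[glim [plex clud]] drave] brell] to have type t with brell of type t, [[glim [plex clud]] drave] must be the function: [[glim [plex clud]] drave] : ⟨t, t⟩.
For [[glim [plex clud]] drave] to have type ⟨t, t⟩ with [glim [plex clud]] of type t, drave must be the function: drave : ⟨t, ⟨t, t⟩⟩.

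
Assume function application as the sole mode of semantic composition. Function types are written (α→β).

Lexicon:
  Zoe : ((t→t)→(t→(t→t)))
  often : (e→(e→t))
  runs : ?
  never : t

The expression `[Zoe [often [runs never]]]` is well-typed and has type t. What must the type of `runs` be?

At [Zoe [often [runs never]]] (required: t): Zoe is ((t→t)→(t→(t→t))), which is not a function with range t; hence [often [runs never]] is the functor — type (((t→t)→(t→(t→t)))→t).
At [often [runs never]] (required: (((t→t)→(t→(t→t)))→t)): often is (e→(e→t)), which is not a function with range (((t→t)→(t→(t→t)))→t); hence [runs never] is the functor — type ((e→(e→t))→(((t→t)→(t→(t→t)))→t)).
At [runs never] (required: ((e→(e→t))→(((t→t)→(t→(t→t)))→t))): never is t, which is not a function with range ((e→(e→t))→(((t→t)→(t→(t→t)))→t)); hence runs is the functor — type (t→((e→(e→t))→(((t→t)→(t→(t→t)))→t))).

(t→((e→(e→t))→(((t→t)→(t→(t→t)))→t)))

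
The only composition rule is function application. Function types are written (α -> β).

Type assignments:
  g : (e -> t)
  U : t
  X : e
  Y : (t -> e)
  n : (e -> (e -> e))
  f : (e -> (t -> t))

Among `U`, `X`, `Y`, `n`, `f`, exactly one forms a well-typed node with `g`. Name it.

U : t — neither side's domain matches the other.
X — combines: g : (e -> t) takes X : e as argument, giving t.
Y : (t -> e) — neither side's domain matches the other.
n : (e -> (e -> e)) — neither side's domain matches the other.
f : (e -> (t -> t)) — neither side's domain matches the other.

X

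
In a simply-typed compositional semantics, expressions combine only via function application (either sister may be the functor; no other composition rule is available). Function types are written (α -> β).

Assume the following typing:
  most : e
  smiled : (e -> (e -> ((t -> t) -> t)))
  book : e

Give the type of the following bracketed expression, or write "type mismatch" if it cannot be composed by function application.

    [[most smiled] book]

((t -> t) -> t)

[most smiled]: functor smiled : (e -> (e -> ((t -> t) -> t))), argument most : e; result (e -> ((t -> t) -> t)).
[[most smiled] book]: functor [most smiled] : (e -> ((t -> t) -> t)), argument book : e; result ((t -> t) -> t).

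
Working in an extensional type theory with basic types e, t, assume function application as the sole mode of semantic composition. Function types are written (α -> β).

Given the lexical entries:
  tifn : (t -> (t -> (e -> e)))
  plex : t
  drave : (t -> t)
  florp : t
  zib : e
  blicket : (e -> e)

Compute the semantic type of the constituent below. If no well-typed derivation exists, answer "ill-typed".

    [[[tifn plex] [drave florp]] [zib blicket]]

At [tifn plex], tifn : (t -> (t -> (e -> e))) takes plex : t, giving (t -> (e -> e)).
At [drave florp], drave : (t -> t) takes florp : t, giving t.
At [[tifn plex] [drave florp]], [tifn plex] : (t -> (e -> e)) takes [drave florp] : t, giving (e -> e).
At [zib blicket], blicket : (e -> e) takes zib : e, giving e.
At [[[tifn plex] [drave florp]] [zib blicket]], [[tifn plex] [drave florp]] : (e -> e) takes [zib blicket] : e, giving e.

e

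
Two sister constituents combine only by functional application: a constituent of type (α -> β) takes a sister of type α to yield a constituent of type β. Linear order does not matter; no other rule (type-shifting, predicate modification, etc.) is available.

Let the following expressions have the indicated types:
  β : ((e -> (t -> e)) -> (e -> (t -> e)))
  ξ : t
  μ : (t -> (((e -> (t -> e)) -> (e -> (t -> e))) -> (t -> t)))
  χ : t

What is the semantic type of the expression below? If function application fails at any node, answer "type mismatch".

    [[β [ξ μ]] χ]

[ξ μ]: functor μ : (t -> (((e -> (t -> e)) -> (e -> (t -> e))) -> (t -> t))), argument ξ : t; result (((e -> (t -> e)) -> (e -> (t -> e))) -> (t -> t)).
[β [ξ μ]]: functor [ξ μ] : (((e -> (t -> e)) -> (e -> (t -> e))) -> (t -> t)), argument β : ((e -> (t -> e)) -> (e -> (t -> e))); result (t -> t).
[[β [ξ μ]] χ]: functor [β [ξ μ]] : (t -> t), argument χ : t; result t.

t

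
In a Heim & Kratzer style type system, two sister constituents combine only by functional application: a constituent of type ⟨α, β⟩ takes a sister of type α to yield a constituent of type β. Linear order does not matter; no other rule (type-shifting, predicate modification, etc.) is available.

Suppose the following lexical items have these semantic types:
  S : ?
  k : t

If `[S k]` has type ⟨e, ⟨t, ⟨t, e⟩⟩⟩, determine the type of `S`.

⟨t, ⟨e, ⟨t, ⟨t, e⟩⟩⟩⟩

[S k] is required to be ⟨e, ⟨t, ⟨t, e⟩⟩⟩. k : t cannot yield ⟨e, ⟨t, ⟨t, e⟩⟩⟩ as functor, so S : ⟨t, ⟨e, ⟨t, ⟨t, e⟩⟩⟩⟩.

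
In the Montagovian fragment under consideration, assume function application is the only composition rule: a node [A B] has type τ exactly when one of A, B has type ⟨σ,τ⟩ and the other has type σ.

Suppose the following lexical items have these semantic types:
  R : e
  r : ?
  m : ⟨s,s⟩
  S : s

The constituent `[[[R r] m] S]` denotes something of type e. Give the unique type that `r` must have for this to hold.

[[[R r] m] S] must have type e. The sister S has type s; that is not a function onto e, so [[R r] m] must be the functor, of type ⟨s,e⟩.
[[R r] m] must have type ⟨s,e⟩. The sister m has type ⟨s,s⟩; that is not a function onto ⟨s,e⟩, so [R r] must be the functor, of type ⟨⟨s,s⟩,⟨s,e⟩⟩.
[R r] must have type ⟨⟨s,s⟩,⟨s,e⟩⟩. The sister R has type e; that is not a function onto ⟨⟨s,s⟩,⟨s,e⟩⟩, so r must be the functor, of type ⟨e,⟨⟨s,s⟩,⟨s,e⟩⟩⟩.

⟨e,⟨⟨s,s⟩,⟨s,e⟩⟩⟩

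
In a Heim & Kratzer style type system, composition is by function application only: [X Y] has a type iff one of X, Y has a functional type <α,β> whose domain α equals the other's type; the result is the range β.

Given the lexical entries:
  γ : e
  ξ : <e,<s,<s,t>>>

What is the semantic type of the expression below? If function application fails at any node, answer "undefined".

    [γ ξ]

<s,<s,t>>

[γ ξ]: functor ξ : <e,<s,<s,t>>>, argument γ : e; result <s,<s,t>>.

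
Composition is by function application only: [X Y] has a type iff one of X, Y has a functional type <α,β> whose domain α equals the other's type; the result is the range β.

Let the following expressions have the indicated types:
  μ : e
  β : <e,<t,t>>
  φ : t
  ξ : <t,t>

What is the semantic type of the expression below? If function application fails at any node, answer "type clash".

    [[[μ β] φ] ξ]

t

[μ β]: β is <e,<t,t>>, μ is e; result <t,t>.
[[μ β] φ]: [μ β] is <t,t>, φ is t; result t.
[[[μ β] φ] ξ]: ξ is <t,t>, [[μ β] φ] is t; result t.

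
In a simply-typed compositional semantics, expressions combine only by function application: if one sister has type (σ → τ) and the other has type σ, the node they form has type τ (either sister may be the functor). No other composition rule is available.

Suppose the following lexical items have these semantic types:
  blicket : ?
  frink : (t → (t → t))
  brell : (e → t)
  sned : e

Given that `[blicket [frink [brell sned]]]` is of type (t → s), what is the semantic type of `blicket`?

[blicket [frink [brell sned]]] is required to be (t → s). [frink [brell sned]] : (t → t) cannot yield (t → s) as functor, so blicket : ((t → t) → (t → s)).

((t → t) → (t → s))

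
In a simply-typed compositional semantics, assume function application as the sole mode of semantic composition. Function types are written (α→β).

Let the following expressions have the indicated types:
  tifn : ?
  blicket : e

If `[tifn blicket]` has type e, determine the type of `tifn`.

(e→e)

[tifn blicket] must have type e. The sister blicket has type e; that is not a function onto e, so tifn must be the functor, of type (e→e).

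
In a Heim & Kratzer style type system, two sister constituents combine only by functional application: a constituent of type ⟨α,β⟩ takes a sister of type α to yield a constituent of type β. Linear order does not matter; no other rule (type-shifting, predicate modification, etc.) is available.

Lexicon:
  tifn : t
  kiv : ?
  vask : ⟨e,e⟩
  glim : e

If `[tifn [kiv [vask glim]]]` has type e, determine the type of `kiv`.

⟨e,⟨t,e⟩⟩

For [tifn [kiv [vask glim]]] to have type e with tifn of type t, [kiv [vask glim]] must be the function: [kiv [vask glim]] : ⟨t,e⟩.
For [kiv [vask glim]] to have type ⟨t,e⟩ with [vask glim] of type e, kiv must be the function: kiv : ⟨e,⟨t,e⟩⟩.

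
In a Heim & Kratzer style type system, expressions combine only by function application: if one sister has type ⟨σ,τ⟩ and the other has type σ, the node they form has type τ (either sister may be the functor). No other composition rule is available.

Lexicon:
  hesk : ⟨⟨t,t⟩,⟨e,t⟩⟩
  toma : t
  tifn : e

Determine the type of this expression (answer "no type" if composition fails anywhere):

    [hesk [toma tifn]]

no type

[toma tifn]: t with e — neither is a function whose domain matches the other; composition fails here.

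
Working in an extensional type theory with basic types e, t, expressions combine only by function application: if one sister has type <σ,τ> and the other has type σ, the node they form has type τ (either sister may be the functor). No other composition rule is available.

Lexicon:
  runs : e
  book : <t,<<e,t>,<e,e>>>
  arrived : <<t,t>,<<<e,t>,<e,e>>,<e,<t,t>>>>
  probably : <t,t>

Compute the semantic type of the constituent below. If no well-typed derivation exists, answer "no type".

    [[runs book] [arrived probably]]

[runs book]: e with <t,<<e,t>,<e,e>>> — neither is a function whose domain matches the other; composition fails here.

no type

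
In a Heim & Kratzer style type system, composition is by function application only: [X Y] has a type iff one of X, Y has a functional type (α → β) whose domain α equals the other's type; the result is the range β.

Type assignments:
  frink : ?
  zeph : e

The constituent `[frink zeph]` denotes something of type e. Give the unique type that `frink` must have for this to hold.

At [frink zeph] (required: e): zeph is e, which is not a function with range e; hence frink is the functor — type (e → e).

(e → e)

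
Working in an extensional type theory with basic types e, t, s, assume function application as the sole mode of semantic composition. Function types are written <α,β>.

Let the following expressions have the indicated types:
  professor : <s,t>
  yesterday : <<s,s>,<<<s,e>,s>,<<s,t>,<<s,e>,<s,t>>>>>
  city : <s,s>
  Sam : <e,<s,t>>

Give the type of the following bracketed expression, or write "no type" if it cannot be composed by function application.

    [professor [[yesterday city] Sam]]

[yesterday city]: functor yesterday : <<s,s>,<<<s,e>,s>,<<s,t>,<<s,e>,<s,t>>>>>, argument city : <s,s>; result <<<s,e>,s>,<<s,t>,<<s,e>,<s,t>>>>.
[[yesterday city] Sam]: <<<s,e>,s>,<<s,t>,<<s,e>,<s,t>>>> with <e,<s,t>> — neither is a function whose domain matches the other; composition fails here.

no type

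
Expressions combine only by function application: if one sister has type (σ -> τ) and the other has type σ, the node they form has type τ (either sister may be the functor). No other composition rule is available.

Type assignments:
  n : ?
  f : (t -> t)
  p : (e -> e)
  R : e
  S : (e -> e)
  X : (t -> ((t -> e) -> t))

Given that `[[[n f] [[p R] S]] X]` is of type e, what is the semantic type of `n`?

((t -> t) -> (e -> ((t -> ((t -> e) -> t)) -> e)))

[[[n f] [[p R] S]] X] must have type e. The sister X has type (t -> ((t -> e) -> t)); that is not a function onto e, so [[n f] [[p R] S]] must be the functor, of type ((t -> ((t -> e) -> t)) -> e).
[[n f] [[p R] S]] must have type ((t -> ((t -> e) -> t)) -> e). The sister [[p R] S] has type e; that is not a function onto ((t -> ((t -> e) -> t)) -> e), so [n f] must be the functor, of type (e -> ((t -> ((t -> e) -> t)) -> e)).
[n f] must have type (e -> ((t -> ((t -> e) -> t)) -> e)). The sister f has type (t -> t); that is not a function onto (e -> ((t -> ((t -> e) -> t)) -> e)), so n must be the functor, of type ((t -> t) -> (e -> ((t -> ((t -> e) -> t)) -> e))).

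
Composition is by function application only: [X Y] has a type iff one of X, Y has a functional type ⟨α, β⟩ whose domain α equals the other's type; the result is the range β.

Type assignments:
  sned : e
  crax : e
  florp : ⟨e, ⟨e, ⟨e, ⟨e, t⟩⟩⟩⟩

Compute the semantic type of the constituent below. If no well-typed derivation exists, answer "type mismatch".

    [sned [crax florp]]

[crax florp]: functor florp : ⟨e, ⟨e, ⟨e, ⟨e, t⟩⟩⟩⟩, argument crax : e; result ⟨e, ⟨e, ⟨e, t⟩⟩⟩.
[sned [crax florp]]: functor [crax florp] : ⟨e, ⟨e, ⟨e, t⟩⟩⟩, argument sned : e; result ⟨e, ⟨e, t⟩⟩.

⟨e, ⟨e, t⟩⟩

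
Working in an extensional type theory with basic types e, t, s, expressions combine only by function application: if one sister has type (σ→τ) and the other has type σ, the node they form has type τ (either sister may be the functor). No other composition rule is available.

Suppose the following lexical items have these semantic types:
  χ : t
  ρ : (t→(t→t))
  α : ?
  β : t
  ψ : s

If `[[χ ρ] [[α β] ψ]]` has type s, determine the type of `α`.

(t→(s→((t→t)→s)))

For [[χ ρ] [[α β] ψ]] to have type s with [χ ρ] of type (t→t), [[α β] ψ] must be the function: [[α β] ψ] : ((t→t)→s).
For [[α β] ψ] to have type ((t→t)→s) with ψ of type s, [α β] must be the function: [α β] : (s→((t→t)→s)).
For [α β] to have type (s→((t→t)→s)) with β of type t, α must be the function: α : (t→(s→((t→t)→s))).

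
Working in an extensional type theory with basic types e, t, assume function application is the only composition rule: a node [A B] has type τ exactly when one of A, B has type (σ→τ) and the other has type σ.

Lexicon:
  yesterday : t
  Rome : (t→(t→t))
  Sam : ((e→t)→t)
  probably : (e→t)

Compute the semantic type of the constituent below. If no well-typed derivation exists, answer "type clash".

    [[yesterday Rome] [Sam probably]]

t

[yesterday Rome]: (t→(t→t)) applied to t yields (t→t).
[Sam probably]: ((e→t)→t) applied to (e→t) yields t.
[[yesterday Rome] [Sam probably]]: (t→t) applied to t yields t.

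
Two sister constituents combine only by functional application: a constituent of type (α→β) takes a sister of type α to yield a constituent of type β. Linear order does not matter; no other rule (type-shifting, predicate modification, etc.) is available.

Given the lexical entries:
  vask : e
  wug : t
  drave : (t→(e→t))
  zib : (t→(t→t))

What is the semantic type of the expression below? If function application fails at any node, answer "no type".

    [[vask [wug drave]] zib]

[wug drave]: drave is (t→(e→t)), wug is t; result (e→t).
[vask [wug drave]]: [wug drave] is (e→t), vask is e; result t.
[[vask [wug drave]] zib]: zib is (t→(t→t)), [vask [wug drave]] is t; result (t→t).

(t→t)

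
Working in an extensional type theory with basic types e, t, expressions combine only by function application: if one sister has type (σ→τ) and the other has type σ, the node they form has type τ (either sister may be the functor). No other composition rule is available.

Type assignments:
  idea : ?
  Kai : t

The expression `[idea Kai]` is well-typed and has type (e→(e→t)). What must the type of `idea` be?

[idea Kai] must have type (e→(e→t)). The sister Kai has type t; that is not a function onto (e→(e→t)), so idea must be the functor, of type (t→(e→(e→t))).

(t→(e→(e→t)))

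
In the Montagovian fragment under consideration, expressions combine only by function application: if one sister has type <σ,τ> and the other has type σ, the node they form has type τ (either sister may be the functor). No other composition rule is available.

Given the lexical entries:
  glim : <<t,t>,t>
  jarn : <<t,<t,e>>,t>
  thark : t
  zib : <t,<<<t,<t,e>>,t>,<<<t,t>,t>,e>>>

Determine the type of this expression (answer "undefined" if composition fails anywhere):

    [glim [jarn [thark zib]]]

[thark zib] — zib of type <t,<<<t,<t,e>>,t>,<<<t,t>,t>,e>>> combines with thark of type t: type <<<t,<t,e>>,t>,<<<t,t>,t>,e>>.
[jarn [thark zib]] — [thark zib] of type <<<t,<t,e>>,t>,<<<t,t>,t>,e>> combines with jarn of type <<t,<t,e>>,t>: type <<<t,t>,t>,e>.
[glim [jarn [thark zib]]] — [jarn [thark zib]] of type <<<t,t>,t>,e> combines with glim of type <<t,t>,t>: type e.

e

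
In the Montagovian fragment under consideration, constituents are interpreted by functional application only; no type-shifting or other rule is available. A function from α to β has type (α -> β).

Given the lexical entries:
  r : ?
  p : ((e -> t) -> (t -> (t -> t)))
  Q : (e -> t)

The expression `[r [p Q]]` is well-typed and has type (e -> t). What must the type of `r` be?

For [r [p Q]] to have type (e -> t) with [p Q] of type (t -> (t -> t)), r must be the function: r : ((t -> (t -> t)) -> (e -> t)).

((t -> (t -> t)) -> (e -> t))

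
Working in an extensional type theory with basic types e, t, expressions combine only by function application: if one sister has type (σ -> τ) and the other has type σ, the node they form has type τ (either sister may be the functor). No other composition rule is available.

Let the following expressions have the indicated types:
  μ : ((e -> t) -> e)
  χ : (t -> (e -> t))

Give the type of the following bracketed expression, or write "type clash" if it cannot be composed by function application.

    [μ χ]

At [μ χ]: neither ((e -> t) -> e) nor (t -> (e -> t)) can take the other as argument; the node is ill-typed.

type clash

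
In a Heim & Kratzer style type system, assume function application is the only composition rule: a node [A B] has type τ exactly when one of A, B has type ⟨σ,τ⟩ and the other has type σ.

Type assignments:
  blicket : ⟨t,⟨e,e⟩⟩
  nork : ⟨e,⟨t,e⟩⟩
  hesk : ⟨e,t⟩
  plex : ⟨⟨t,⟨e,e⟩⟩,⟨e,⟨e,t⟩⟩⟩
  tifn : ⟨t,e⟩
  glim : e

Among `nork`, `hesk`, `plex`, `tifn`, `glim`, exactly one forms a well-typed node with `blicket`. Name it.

nork : ⟨e,⟨t,e⟩⟩ — no; blicket wants t, and nork wants e.
hesk : ⟨e,t⟩ — no; blicket wants t, and hesk wants e.
plex — combines: plex : ⟨⟨t,⟨e,e⟩⟩,⟨e,⟨e,t⟩⟩⟩ takes blicket : ⟨t,⟨e,e⟩⟩ as argument, giving ⟨e,⟨e,t⟩⟩.
tifn : ⟨t,e⟩ — no; blicket wants t, and tifn wants t.
glim : e — no; blicket wants t, and glim wants nothing (atomic).

plex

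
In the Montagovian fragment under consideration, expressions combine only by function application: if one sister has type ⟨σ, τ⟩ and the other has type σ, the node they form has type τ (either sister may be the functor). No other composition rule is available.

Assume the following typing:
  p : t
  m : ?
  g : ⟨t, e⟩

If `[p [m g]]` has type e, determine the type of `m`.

⟨⟨t, e⟩, ⟨t, e⟩⟩

For [p [m g]] to have type e with p of type t, [m g] must be the function: [m g] : ⟨t, e⟩.
For [m g] to have type ⟨t, e⟩ with g of type ⟨t, e⟩, m must be the function: m : ⟨⟨t, e⟩, ⟨t, e⟩⟩.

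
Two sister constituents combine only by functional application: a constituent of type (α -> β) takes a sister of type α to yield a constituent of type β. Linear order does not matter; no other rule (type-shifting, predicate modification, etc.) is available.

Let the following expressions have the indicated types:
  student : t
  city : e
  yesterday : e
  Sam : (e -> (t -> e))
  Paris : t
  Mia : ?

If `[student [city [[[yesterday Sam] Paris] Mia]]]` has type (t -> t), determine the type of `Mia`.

(e -> (e -> (t -> (t -> t))))

For [student [city [[[yesterday Sam] Paris] Mia]]] to have type (t -> t) with student of type t, [city [[[yesterday Sam] Paris] Mia]] must be the function: [city [[[yesterday Sam] Paris] Mia]] : (t -> (t -> t)).
For [city [[[yesterday Sam] Paris] Mia]] to have type (t -> (t -> t)) with city of type e, [[[yesterday Sam] Paris] Mia] must be the function: [[[yesterday Sam] Paris] Mia] : (e -> (t -> (t -> t))).
For [[[yesterday Sam] Paris] Mia] to have type (e -> (t -> (t -> t))) with [[yesterday Sam] Paris] of type e, Mia must be the function: Mia : (e -> (e -> (t -> (t -> t)))).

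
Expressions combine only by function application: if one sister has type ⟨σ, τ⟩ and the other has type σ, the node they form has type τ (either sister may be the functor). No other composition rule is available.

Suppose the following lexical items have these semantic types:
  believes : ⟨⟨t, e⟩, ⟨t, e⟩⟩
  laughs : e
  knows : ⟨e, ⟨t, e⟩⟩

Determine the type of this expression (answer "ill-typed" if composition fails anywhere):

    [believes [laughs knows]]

⟨t, e⟩

[laughs knows]: functor knows : ⟨e, ⟨t, e⟩⟩, argument laughs : e; result ⟨t, e⟩.
[believes [laughs knows]]: functor believes : ⟨⟨t, e⟩, ⟨t, e⟩⟩, argument [laughs knows] : ⟨t, e⟩; result ⟨t, e⟩.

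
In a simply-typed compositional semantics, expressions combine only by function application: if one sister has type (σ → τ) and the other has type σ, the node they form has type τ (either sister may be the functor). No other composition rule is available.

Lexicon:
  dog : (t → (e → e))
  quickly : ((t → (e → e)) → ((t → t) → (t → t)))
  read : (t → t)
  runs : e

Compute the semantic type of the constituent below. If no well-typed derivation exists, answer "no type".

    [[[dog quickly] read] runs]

At [dog quickly], quickly : ((t → (e → e)) → ((t → t) → (t → t))) takes dog : (t → (e → e)), giving ((t → t) → (t → t)).
At [[dog quickly] read], [dog quickly] : ((t → t) → (t → t)) takes read : (t → t), giving (t → t).
At [[[dog quickly] read] runs]: neither (t → t) nor e can take the other as argument; the node is ill-typed.

no type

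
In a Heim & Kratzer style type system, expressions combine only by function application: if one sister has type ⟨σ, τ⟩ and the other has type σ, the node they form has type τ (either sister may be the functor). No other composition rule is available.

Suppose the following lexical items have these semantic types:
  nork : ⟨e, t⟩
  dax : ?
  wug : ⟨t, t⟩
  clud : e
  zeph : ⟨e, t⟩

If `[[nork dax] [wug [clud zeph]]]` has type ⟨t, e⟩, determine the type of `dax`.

At [[nork dax] [wug [clud zeph]]] (required: ⟨t, e⟩): [wug [clud zeph]] is t, which is not a function with range ⟨t, e⟩; hence [nork dax] is the functor — type ⟨t, ⟨t, e⟩⟩.
At [nork dax] (required: ⟨t, ⟨t, e⟩⟩): nork is ⟨e, t⟩, which is not a function with range ⟨t, ⟨t, e⟩⟩; hence dax is the functor — type ⟨⟨e, t⟩, ⟨t, ⟨t, e⟩⟩⟩.

⟨⟨e, t⟩, ⟨t, ⟨t, e⟩⟩⟩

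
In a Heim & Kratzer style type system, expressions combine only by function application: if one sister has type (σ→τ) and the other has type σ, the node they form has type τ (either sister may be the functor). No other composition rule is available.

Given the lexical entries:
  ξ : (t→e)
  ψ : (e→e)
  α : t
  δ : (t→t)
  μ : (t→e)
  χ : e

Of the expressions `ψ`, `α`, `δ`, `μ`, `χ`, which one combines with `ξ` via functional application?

α

ψ : (e→e) — ξ needs t; ψ needs e; neither fits.
α — combines: ξ : (t→e) takes α : t as argument, giving e.
δ : (t→t) — ξ needs t; δ needs t; neither fits.
μ : (t→e) — ξ needs t; μ needs t; neither fits.
χ : e — ξ needs t; χ needs nothing (atomic); neither fits.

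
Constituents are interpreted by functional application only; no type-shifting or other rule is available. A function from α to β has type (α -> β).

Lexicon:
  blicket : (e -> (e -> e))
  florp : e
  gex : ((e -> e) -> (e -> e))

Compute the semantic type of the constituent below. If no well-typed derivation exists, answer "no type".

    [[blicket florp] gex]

[blicket florp]: (e -> (e -> e)) applied to e yields (e -> e).
[[blicket florp] gex]: ((e -> e) -> (e -> e)) applied to (e -> e) yields (e -> e).

(e -> e)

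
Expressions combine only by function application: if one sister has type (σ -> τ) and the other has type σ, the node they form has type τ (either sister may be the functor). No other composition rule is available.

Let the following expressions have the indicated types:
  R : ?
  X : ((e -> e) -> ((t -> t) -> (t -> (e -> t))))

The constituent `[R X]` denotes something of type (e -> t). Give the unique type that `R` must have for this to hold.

At [R X] (required: (e -> t)): X is ((e -> e) -> ((t -> t) -> (t -> (e -> t)))), which is not a function with range (e -> t); hence R is the functor — type (((e -> e) -> ((t -> t) -> (t -> (e -> t)))) -> (e -> t)).

(((e -> e) -> ((t -> t) -> (t -> (e -> t)))) -> (e -> t))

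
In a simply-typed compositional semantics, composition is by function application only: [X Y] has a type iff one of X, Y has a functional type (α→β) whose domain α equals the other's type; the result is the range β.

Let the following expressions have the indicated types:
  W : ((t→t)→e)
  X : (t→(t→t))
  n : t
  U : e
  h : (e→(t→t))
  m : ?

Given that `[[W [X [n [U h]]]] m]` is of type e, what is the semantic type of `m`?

[[W [X [n [U h]]]] m] must have type e. The sister [W [X [n [U h]]]] has type e; that is not a function onto e, so m must be the functor, of type (e→e).

(e→e)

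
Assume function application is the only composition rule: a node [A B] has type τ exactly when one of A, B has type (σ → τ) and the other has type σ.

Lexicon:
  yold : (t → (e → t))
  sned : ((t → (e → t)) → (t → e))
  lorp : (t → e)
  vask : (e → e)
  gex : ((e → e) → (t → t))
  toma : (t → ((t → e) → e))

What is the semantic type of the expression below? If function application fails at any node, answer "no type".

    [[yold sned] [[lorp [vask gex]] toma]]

no type

[yold sned] — sned of type ((t → (e → t)) → (t → e)) combines with yold of type (t → (e → t)): type (t → e).
[vask gex] — gex of type ((e → e) → (t → t)) combines with vask of type (e → e): type (t → t).
[lorp [vask gex]]: (t → e) and (t → t) cannot combine by function application — type clash.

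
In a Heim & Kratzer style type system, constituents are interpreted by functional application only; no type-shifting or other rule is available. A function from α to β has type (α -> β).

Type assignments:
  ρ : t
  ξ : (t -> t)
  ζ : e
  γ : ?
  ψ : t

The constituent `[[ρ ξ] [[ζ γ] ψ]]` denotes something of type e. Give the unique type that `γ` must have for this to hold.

(e -> (t -> (t -> e)))

[[ρ ξ] [[ζ γ] ψ]] is required to be e. [ρ ξ] : t cannot yield e as functor, so [[ζ γ] ψ] : (t -> e).
[[ζ γ] ψ] is required to be (t -> e). ψ : t cannot yield (t -> e) as functor, so [ζ γ] : (t -> (t -> e)).
[ζ γ] is required to be (t -> (t -> e)). ζ : e cannot yield (t -> (t -> e)) as functor, so γ : (e -> (t -> (t -> e))).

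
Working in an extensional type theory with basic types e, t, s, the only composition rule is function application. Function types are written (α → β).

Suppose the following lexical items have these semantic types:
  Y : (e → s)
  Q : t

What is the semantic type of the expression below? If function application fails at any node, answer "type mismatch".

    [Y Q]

type mismatch

At [Y Q]: neither (e → s) nor t can take the other as argument; the node is ill-typed.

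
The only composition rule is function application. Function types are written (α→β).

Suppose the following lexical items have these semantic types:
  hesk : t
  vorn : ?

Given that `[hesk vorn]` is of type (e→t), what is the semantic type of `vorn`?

(t→(e→t))

At [hesk vorn] (required: (e→t)): hesk is t, which is not a function with range (e→t); hence vorn is the functor — type (t→(e→t)).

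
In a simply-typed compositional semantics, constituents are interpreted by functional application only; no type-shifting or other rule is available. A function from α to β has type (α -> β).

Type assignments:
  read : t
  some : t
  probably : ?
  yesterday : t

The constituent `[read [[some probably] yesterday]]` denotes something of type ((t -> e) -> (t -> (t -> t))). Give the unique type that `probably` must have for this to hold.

For [read [[some probably] yesterday]] to have type ((t -> e) -> (t -> (t -> t))) with read of type t, [[some probably] yesterday] must be the function: [[some probably] yesterday] : (t -> ((t -> e) -> (t -> (t -> t)))).
For [[some probably] yesterday] to have type (t -> ((t -> e) -> (t -> (t -> t)))) with yesterday of type t, [some probably] must be the function: [some probably] : (t -> (t -> ((t -> e) -> (t -> (t -> t))))).
For [some probably] to have type (t -> (t -> ((t -> e) -> (t -> (t -> t))))) with some of type t, probably must be the function: probably : (t -> (t -> (t -> ((t -> e) -> (t -> (t -> t)))))).

(t -> (t -> (t -> ((t -> e) -> (t -> (t -> t))))))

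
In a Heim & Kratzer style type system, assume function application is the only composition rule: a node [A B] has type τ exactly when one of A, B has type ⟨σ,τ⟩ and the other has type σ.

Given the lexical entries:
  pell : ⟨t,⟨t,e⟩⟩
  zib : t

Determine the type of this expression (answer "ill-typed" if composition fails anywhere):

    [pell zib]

⟨t,e⟩

[pell zib]: pell is ⟨t,⟨t,e⟩⟩, zib is t; result ⟨t,e⟩.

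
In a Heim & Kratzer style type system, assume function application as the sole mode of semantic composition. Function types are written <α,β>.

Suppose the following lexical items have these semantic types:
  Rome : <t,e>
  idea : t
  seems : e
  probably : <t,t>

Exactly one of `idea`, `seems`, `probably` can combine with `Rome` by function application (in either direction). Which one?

idea

idea — combines: Rome : <t,e> takes idea : t as argument, giving e.
seems : e — neither side's domain matches the other.
probably : <t,t> — neither side's domain matches the other.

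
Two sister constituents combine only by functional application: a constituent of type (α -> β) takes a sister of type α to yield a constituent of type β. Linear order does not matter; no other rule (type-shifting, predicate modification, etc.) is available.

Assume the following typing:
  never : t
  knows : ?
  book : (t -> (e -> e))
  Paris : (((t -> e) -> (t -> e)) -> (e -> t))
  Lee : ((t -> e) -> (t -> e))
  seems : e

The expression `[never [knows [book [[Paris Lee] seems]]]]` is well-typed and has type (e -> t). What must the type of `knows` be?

((e -> e) -> (t -> (e -> t)))

[never [knows [book [[Paris Lee] seems]]]] must have type (e -> t). The sister never has type t; that is not a function onto (e -> t), so [knows [book [[Paris Lee] seems]]] must be the functor, of type (t -> (e -> t)).
[knows [book [[Paris Lee] seems]]] must have type (t -> (e -> t)). The sister [book [[Paris Lee] seems]] has type (e -> e); that is not a function onto (t -> (e -> t)), so knows must be the functor, of type ((e -> e) -> (t -> (e -> t))).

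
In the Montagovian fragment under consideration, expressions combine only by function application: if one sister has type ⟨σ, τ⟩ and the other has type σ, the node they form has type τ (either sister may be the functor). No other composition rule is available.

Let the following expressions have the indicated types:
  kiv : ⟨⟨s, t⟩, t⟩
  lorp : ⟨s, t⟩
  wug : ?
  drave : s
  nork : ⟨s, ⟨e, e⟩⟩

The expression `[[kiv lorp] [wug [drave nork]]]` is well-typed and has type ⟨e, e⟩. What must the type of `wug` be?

⟨⟨e, e⟩, ⟨t, ⟨e, e⟩⟩⟩

At [[kiv lorp] [wug [drave nork]]] (required: ⟨e, e⟩): [kiv lorp] is t, which is not a function with range ⟨e, e⟩; hence [wug [drave nork]] is the functor — type ⟨t, ⟨e, e⟩⟩.
At [wug [drave nork]] (required: ⟨t, ⟨e, e⟩⟩): [drave nork] is ⟨e, e⟩, which is not a function with range ⟨t, ⟨e, e⟩⟩; hence wug is the functor — type ⟨⟨e, e⟩, ⟨t, ⟨e, e⟩⟩⟩.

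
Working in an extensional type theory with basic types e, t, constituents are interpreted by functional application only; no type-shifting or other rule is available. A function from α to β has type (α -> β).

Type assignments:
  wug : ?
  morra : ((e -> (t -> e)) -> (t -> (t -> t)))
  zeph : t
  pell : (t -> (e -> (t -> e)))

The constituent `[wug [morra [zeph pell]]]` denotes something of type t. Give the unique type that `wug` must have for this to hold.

((t -> (t -> t)) -> t)

[wug [morra [zeph pell]]] is required to be t. [morra [zeph pell]] : (t -> (t -> t)) cannot yield t as functor, so wug : ((t -> (t -> t)) -> t).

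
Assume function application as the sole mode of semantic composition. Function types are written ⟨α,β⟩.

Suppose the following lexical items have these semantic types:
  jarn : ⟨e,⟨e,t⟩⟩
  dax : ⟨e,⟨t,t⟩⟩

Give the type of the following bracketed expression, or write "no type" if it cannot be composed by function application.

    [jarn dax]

no type

[jarn dax]: ⟨e,⟨e,t⟩⟩ and ⟨e,⟨t,t⟩⟩ cannot combine by function application — type clash.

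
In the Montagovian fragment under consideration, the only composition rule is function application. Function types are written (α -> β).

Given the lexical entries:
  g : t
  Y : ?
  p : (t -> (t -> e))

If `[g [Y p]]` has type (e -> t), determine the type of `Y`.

[g [Y p]] is required to be (e -> t). g : t cannot yield (e -> t) as functor, so [Y p] : (t -> (e -> t)).
[Y p] is required to be (t -> (e -> t)). p : (t -> (t -> e)) cannot yield (t -> (e -> t)) as functor, so Y : ((t -> (t -> e)) -> (t -> (e -> t))).

((t -> (t -> e)) -> (t -> (e -> t)))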